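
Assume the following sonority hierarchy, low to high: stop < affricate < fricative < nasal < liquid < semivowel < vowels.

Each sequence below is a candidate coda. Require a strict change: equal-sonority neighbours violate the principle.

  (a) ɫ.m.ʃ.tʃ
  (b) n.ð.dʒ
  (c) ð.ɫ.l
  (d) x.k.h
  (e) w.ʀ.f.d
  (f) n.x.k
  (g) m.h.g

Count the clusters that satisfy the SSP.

(a) 5-4-3-2 → obeys
(b) 4-3-2 → obeys
(c) 3-5-5 → violates
(d) 3-1-3 → violates
(e) 6-5-3-1 → obeys
(f) 4-3-1 → obeys
(g) 4-3-1 → obeys

5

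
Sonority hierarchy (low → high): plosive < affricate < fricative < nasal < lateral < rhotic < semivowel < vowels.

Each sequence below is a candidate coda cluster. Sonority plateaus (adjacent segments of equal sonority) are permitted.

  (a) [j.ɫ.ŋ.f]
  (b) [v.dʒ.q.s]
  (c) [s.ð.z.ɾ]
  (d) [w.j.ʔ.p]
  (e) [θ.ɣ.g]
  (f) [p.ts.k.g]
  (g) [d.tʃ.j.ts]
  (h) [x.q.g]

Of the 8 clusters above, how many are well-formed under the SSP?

(a) [j.ɫ.ŋ.f]: profile 7-5-4-3 — obeys.
(b) [v.dʒ.q.s]: profile 3-2-1-3 — violates.
(c) [s.ð.z.ɾ]: profile 3-3-3-6 — violates.
(d) [w.j.ʔ.p]: profile 7-7-1-1 — obeys.
(e) [θ.ɣ.g]: profile 3-3-1 — obeys.
(f) [p.ts.k.g]: profile 1-2-1-1 — violates.
(g) [d.tʃ.j.ts]: profile 1-2-7-2 — violates.
(h) [x.q.g]: profile 3-1-1 — obeys.

4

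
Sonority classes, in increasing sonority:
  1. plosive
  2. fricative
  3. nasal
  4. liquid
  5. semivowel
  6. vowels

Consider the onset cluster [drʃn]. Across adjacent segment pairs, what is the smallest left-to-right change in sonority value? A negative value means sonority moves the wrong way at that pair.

-2

/d/ — plosive, sonority 1.
/r/ — liquid, sonority 4.
/ʃ/ — fricative, sonority 2.
/n/ — nasal, sonority 3.
/d/→/r/: change +3.
/r/→/ʃ/: change -2.
/ʃ/→/n/: change +1.
Minimum = -2.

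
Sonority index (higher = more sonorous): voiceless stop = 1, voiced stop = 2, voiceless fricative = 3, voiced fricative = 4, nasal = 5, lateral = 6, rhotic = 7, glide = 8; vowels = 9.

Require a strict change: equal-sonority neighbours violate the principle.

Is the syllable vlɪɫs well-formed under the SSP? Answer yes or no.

Onset: /v/ is a voiced fricative (sonority 4), /l/ is a lateral (sonority 6); then the nucleus /ɪ/ (sonority 9).
Onset profile 4-6-9 — rises to the nucleus.
Coda: /ɫ/ is a lateral (sonority 6), /s/ is a voiceless fricative (sonority 3).
Coda profile 9-6-3 — falls from the nucleus.

yes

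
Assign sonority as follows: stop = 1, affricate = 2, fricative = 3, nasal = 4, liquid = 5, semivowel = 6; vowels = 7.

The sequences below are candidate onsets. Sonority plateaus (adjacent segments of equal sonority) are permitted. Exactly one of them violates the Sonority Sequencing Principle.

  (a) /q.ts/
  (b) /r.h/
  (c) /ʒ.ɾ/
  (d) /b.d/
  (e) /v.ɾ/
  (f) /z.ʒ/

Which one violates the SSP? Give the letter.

(a) sonority 1-2: well-formed.
(b) sonority 5-3: ill-formed.
(c) sonority 3-5: well-formed.
(d) sonority 1-1: well-formed.
(e) sonority 3-5: well-formed.
(f) sonority 3-3: well-formed.

b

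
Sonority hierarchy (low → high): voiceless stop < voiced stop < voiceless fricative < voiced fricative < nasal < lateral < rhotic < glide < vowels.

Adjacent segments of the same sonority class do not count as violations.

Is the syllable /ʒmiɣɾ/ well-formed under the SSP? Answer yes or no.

Onset: /ʒ/ is a voiced fricative (sonority 4), /m/ is a nasal (sonority 5); then the nucleus /i/ (sonority 9).
Onset profile 4-5-9 — rises to the nucleus.
Coda: /ɣ/ is a voiced fricative (sonority 4), /ɾ/ is a rhotic (sonority 7).
Coda profile 9-4-7 — does not fall throughout.

no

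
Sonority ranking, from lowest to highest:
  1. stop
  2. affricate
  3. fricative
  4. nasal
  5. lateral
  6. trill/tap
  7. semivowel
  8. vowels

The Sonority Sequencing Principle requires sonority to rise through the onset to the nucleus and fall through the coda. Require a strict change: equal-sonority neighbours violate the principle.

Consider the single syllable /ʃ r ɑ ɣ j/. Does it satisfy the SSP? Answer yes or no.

no

Onset: /ʃ/ is a fricative (sonority 3), /r/ is a trill/tap (sonority 6); then the nucleus /ɑ/ (sonority 8).
Onset profile 3-6-8 — rises to the nucleus.
Coda: /ɣ/ is a fricative (sonority 3), /j/ is a semivowel (sonority 7).
Coda profile 8-3-7 — does not strictly fall throughout.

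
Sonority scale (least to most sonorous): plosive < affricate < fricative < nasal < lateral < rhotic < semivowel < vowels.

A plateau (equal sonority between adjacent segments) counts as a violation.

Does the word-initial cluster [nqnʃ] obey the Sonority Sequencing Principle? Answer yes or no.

/n/ — nasal, sonority 4.
/q/ — plosive, sonority 1.
/n/ — nasal, sonority 4.
/ʃ/ — fricative, sonority 3.
The profile is 4-1-4-3. Between /n/ (4) and /q/ (1) sonority does not rise, so the cluster violates the SSP.

no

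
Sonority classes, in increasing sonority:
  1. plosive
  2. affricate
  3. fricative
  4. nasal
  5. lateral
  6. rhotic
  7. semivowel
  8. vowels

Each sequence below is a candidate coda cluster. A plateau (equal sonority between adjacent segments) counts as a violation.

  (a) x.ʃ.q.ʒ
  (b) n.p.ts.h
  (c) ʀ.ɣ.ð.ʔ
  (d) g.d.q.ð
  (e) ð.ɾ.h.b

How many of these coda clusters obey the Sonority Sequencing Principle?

(a) x.ʃ.q.ʒ: profile 3-3-1-3 — violates.
(b) n.p.ts.h: profile 4-1-2-3 — violates.
(c) ʀ.ɣ.ð.ʔ: profile 6-3-3-1 — violates.
(d) g.d.q.ð: profile 1-1-1-3 — violates.
(e) ð.ɾ.h.b: profile 3-6-3-1 — violates.

0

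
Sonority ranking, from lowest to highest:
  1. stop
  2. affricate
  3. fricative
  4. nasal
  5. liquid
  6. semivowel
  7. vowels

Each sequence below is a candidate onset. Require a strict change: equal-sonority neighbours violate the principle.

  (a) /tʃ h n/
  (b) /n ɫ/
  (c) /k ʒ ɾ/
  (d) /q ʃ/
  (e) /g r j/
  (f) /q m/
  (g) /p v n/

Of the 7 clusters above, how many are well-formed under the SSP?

7

(a) sonority 2-3-4: well-formed.
(b) sonority 4-5: well-formed.
(c) sonority 1-3-5: well-formed.
(d) sonority 1-3: well-formed.
(e) sonority 1-5-6: well-formed.
(f) sonority 1-4: well-formed.
(g) sonority 1-3-4: well-formed.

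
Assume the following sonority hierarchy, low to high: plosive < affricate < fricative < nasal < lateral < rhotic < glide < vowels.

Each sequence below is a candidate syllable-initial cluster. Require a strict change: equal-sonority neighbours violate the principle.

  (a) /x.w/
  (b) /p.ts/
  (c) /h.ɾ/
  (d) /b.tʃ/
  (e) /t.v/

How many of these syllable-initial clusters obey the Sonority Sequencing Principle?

5

(a) sonority 3-7: well-formed.
(b) sonority 1-2: well-formed.
(c) sonority 3-6: well-formed.
(d) sonority 1-2: well-formed.
(e) sonority 1-3: well-formed.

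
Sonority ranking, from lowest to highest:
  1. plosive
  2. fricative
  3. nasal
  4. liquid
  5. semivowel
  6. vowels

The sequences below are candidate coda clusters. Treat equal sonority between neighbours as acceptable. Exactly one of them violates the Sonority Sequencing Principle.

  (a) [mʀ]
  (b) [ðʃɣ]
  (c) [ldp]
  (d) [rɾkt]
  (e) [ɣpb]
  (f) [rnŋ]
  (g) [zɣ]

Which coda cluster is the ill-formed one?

a

(a) 3-4 → violates
(b) 2-2-2 → obeys
(c) 4-1-1 → obeys
(d) 4-4-1-1 → obeys
(e) 2-1-1 → obeys
(f) 4-3-3 → obeys
(g) 2-2 → obeys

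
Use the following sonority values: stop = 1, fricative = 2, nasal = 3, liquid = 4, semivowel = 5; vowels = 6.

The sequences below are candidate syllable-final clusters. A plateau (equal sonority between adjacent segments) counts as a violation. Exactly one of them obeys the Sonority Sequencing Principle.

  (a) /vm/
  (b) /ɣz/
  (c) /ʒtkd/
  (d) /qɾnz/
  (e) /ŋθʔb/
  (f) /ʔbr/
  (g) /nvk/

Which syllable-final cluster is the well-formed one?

(a) sonority 2-3: ill-formed.
(b) sonority 2-2: ill-formed.
(c) sonority 2-1-1-1: ill-formed.
(d) sonority 1-4-3-2: ill-formed.
(e) sonority 3-2-1-1: ill-formed.
(f) sonority 1-1-4: ill-formed.
(g) sonority 3-2-1: well-formed.

g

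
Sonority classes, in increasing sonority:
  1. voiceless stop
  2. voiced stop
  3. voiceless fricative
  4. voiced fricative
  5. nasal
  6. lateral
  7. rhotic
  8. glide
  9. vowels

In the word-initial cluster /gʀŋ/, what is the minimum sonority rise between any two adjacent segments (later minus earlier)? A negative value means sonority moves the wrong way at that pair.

/g/ — voiced stop, sonority 2.
/ʀ/ — rhotic, sonority 7.
/ŋ/ — nasal, sonority 5.
/g/→/ʀ/: change +5.
/ʀ/→/ŋ/: change -2.
Minimum = -2.

-2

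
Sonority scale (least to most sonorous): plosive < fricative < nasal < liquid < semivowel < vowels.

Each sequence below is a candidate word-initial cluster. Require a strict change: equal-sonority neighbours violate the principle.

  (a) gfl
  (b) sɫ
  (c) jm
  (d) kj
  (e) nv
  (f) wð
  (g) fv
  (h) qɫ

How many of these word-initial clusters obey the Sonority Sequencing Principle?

4

(a) 1-2-4 → obeys
(b) 2-4 → obeys
(c) 5-3 → violates
(d) 1-5 → obeys
(e) 3-2 → violates
(f) 5-2 → violates
(g) 2-2 → violates
(h) 1-4 → obeys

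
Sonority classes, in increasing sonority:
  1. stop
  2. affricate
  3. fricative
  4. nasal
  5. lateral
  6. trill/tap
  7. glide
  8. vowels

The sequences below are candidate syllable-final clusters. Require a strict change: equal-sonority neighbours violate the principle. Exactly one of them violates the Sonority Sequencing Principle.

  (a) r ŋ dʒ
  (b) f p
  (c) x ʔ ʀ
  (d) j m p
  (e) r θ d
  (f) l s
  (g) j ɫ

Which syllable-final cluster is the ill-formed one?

(a) 6-4-2 → obeys
(b) 3-1 → obeys
(c) 3-1-6 → violates
(d) 7-4-1 → obeys
(e) 6-3-1 → obeys
(f) 5-3 → obeys
(g) 7-5 → obeys

c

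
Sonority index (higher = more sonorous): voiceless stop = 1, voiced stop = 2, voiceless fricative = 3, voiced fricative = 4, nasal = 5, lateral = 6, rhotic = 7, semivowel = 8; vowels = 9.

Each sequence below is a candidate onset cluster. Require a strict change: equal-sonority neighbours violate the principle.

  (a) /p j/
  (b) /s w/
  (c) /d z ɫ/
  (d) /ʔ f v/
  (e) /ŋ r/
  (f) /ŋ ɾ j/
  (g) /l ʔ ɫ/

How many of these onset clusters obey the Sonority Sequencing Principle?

6

(a) 1-8 → obeys
(b) 3-8 → obeys
(c) 2-4-6 → obeys
(d) 1-3-4 → obeys
(e) 5-7 → obeys
(f) 5-7-8 → obeys
(g) 6-1-6 → violates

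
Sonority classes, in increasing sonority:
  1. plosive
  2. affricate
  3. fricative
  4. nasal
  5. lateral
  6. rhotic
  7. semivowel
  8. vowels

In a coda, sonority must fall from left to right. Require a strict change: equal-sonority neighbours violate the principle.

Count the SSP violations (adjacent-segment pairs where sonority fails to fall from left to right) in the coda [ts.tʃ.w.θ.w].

/ts/: affricate = 2.
/tʃ/: affricate = 2.
/w/: semivowel = 7.
/θ/: fricative = 3.
/w/: semivowel = 7.
/ts/→/tʃ/: 2→2 (plateau) — violation.
/tʃ/→/w/: 2→7 (does not fall) — violation.
/w/→/θ/: 7→3 (falls) — ok.
/θ/→/w/: 3→7 (does not fall) — violation.

3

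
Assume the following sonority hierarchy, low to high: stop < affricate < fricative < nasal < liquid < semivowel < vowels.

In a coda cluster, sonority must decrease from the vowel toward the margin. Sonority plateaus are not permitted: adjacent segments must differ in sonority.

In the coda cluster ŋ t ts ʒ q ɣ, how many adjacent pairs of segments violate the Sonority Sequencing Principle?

/ŋ/ — nasal, sonority 4.
/t/ — stop, sonority 1.
/ts/ — affricate, sonority 2.
/ʒ/ — fricative, sonority 3.
/q/ — stop, sonority 1.
/ɣ/ — fricative, sonority 3.
/ŋ/→/t/: 4→1 (falls) — ok.
/t/→/ts/: 1→2 (does not fall) — violation.
/ts/→/ʒ/: 2→3 (does not fall) — violation.
/ʒ/→/q/: 3→1 (falls) — ok.
/q/→/ɣ/: 1→3 (does not fall) — violation.

3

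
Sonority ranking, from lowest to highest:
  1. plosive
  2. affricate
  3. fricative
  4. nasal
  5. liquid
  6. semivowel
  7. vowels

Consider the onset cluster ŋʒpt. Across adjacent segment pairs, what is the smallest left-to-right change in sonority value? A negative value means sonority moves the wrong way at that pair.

/ŋ/ — nasal, sonority 4.
/ʒ/ — fricative, sonority 3.
/p/ — plosive, sonority 1.
/t/ — plosive, sonority 1.
/ŋ/→/ʒ/: change -1.
/ʒ/→/p/: change -2.
/p/→/t/: change +0.
Minimum = -2.

-2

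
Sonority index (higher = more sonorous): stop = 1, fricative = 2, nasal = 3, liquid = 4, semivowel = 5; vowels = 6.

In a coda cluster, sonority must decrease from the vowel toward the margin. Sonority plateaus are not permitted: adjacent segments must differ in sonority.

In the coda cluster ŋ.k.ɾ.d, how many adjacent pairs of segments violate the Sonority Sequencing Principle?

1

/ŋ/: nasal = 3.
/k/: stop = 1.
/ɾ/: liquid = 4.
/d/: stop = 1.
/ŋ/→/k/: 3→1 (falls) — ok.
/k/→/ɾ/: 1→4 (does not fall) — violation.
/ɾ/→/d/: 4→1 (falls) — ok.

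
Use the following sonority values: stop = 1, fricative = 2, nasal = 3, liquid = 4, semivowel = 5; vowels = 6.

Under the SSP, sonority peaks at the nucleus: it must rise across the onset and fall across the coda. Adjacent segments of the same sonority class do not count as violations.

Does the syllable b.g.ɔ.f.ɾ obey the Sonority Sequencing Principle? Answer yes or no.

no

Onset: /b/ is a stop (sonority 1), /g/ is a stop (sonority 1); then the nucleus /ɔ/ (sonority 6).
Onset profile 1-1-6 — rises to the nucleus.
Coda: /f/ is a fricative (sonority 2), /ɾ/ is a liquid (sonority 4).
Coda profile 6-2-4 — does not fall throughout.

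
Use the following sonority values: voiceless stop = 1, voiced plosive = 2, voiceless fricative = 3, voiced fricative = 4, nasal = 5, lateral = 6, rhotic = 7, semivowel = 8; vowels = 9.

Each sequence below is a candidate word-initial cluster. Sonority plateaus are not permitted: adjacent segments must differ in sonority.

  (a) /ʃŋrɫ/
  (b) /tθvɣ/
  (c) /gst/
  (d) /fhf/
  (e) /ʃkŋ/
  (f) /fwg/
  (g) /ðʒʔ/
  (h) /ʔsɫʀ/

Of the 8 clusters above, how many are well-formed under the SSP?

(a) /ʃŋrɫ/: profile 3-5-7-6 — violates.
(b) /tθvɣ/: profile 1-3-4-4 — violates.
(c) /gst/: profile 2-3-1 — violates.
(d) /fhf/: profile 3-3-3 — violates.
(e) /ʃkŋ/: profile 3-1-5 — violates.
(f) /fwg/: profile 3-8-2 — violates.
(g) /ðʒʔ/: profile 4-4-1 — violates.
(h) /ʔsɫʀ/: profile 1-3-6-7 — obeys.

1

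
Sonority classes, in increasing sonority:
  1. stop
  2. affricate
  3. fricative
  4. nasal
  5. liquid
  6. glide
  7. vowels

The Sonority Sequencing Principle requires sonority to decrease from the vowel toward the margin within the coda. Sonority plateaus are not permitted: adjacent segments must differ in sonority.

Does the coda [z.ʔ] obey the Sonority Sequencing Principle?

/z/ is a fricative (sonority 3).
/ʔ/ is a stop (sonority 1).
The profile 3-1 strictly falls, so the coda satisfies the SSP.

yes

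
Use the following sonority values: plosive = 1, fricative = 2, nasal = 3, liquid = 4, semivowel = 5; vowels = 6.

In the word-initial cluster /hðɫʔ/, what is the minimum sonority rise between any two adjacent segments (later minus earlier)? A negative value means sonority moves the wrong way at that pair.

-3

/h/ is a fricative (sonority 2).
/ð/ is a fricative (sonority 2).
/ɫ/ is a liquid (sonority 4).
/ʔ/ is a plosive (sonority 1).
/h/→/ð/: change +0.
/ð/→/ɫ/: change +2.
/ɫ/→/ʔ/: change -3.
Minimum = -3.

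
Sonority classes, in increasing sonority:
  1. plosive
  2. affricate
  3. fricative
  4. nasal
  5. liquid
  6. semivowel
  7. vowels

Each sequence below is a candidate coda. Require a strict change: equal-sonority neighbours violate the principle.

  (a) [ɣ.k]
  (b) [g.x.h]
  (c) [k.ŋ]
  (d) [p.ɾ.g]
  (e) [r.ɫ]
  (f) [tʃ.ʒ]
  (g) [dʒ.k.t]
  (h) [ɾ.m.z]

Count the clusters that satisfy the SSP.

2

(a) [ɣ.k]: profile 3-1 — obeys.
(b) [g.x.h]: profile 1-3-3 — violates.
(c) [k.ŋ]: profile 1-4 — violates.
(d) [p.ɾ.g]: profile 1-5-1 — violates.
(e) [r.ɫ]: profile 5-5 — violates.
(f) [tʃ.ʒ]: profile 2-3 — violates.
(g) [dʒ.k.t]: profile 2-1-1 — violates.
(h) [ɾ.m.z]: profile 5-4-3 — obeys.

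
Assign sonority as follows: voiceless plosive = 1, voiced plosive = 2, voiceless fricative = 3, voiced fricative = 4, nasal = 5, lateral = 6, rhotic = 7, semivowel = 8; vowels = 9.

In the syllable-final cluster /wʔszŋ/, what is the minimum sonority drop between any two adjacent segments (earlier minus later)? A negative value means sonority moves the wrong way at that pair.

-2

/w/: semivowel = 8.
/ʔ/: voiceless plosive = 1.
/s/: voiceless fricative = 3.
/z/: voiced fricative = 4.
/ŋ/: nasal = 5.
/w/→/ʔ/: change +7.
/ʔ/→/s/: change -2.
/s/→/z/: change -1.
/z/→/ŋ/: change -1.
Minimum = -2.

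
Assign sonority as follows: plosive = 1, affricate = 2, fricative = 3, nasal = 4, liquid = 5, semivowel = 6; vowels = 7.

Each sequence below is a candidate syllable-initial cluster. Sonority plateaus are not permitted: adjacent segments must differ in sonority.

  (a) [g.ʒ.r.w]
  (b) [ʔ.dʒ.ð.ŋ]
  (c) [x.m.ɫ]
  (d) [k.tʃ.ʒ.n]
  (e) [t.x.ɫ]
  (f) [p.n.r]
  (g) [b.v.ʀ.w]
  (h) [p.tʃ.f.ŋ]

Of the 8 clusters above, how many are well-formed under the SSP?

(a) sonority 1-3-5-6: well-formed.
(b) sonority 1-2-3-4: well-formed.
(c) sonority 3-4-5: well-formed.
(d) sonority 1-2-3-4: well-formed.
(e) sonority 1-3-5: well-formed.
(f) sonority 1-4-5: well-formed.
(g) sonority 1-3-5-6: well-formed.
(h) sonority 1-2-3-4: well-formed.

8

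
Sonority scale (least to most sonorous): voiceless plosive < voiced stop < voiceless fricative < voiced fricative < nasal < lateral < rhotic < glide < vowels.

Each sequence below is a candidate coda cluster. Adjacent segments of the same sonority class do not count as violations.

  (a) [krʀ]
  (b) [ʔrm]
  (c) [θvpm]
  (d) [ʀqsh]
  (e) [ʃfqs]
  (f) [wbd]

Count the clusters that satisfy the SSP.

1

(a) [krʀ]: profile 1-7-7 — violates.
(b) [ʔrm]: profile 1-7-5 — violates.
(c) [θvpm]: profile 3-4-1-5 — violates.
(d) [ʀqsh]: profile 7-1-3-3 — violates.
(e) [ʃfqs]: profile 3-3-1-3 — violates.
(f) [wbd]: profile 8-2-2 — obeys.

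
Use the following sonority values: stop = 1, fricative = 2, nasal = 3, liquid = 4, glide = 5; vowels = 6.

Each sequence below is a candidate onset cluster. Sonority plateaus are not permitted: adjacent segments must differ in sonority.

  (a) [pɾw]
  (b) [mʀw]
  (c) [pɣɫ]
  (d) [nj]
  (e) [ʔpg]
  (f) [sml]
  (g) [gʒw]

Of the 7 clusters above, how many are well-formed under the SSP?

(a) sonority 1-4-5: well-formed.
(b) sonority 3-4-5: well-formed.
(c) sonority 1-2-4: well-formed.
(d) sonority 3-5: well-formed.
(e) sonority 1-1-1: ill-formed.
(f) sonority 2-3-4: well-formed.
(g) sonority 1-2-5: well-formed.

6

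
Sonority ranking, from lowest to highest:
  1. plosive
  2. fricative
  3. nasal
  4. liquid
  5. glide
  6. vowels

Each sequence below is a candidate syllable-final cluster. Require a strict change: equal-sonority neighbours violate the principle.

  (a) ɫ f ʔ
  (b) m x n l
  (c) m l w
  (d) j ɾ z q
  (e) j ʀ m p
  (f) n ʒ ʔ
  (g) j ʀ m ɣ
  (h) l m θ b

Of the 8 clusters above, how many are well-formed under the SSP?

(a) sonority 4-2-1: well-formed.
(b) sonority 3-2-3-4: ill-formed.
(c) sonority 3-4-5: ill-formed.
(d) sonority 5-4-2-1: well-formed.
(e) sonority 5-4-3-1: well-formed.
(f) sonority 3-2-1: well-formed.
(g) sonority 5-4-3-2: well-formed.
(h) sonority 4-3-2-1: well-formed.

6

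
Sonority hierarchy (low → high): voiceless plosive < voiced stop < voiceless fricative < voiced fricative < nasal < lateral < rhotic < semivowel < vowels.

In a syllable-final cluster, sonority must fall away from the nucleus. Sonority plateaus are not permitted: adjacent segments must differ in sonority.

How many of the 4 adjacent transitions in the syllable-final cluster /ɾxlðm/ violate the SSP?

2

/ɾ/: rhotic = 7.
/x/: voiceless fricative = 3.
/l/: lateral = 6.
/ð/: voiced fricative = 4.
/m/: nasal = 5.
/ɾ/→/x/: 7→3 (falls) — ok.
/x/→/l/: 3→6 (does not fall) — violation.
/l/→/ð/: 6→4 (falls) — ok.
/ð/→/m/: 4→5 (does not fall) — violation.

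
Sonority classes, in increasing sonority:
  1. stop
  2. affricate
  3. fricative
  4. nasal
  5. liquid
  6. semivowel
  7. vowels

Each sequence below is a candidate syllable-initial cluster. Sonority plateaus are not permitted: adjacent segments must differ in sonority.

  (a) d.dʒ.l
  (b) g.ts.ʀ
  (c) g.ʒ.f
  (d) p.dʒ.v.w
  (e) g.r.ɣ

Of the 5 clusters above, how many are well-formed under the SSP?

3

(a) sonority 1-2-5: well-formed.
(b) sonority 1-2-5: well-formed.
(c) sonority 1-3-3: ill-formed.
(d) sonority 1-2-3-6: well-formed.
(e) sonority 1-5-3: ill-formed.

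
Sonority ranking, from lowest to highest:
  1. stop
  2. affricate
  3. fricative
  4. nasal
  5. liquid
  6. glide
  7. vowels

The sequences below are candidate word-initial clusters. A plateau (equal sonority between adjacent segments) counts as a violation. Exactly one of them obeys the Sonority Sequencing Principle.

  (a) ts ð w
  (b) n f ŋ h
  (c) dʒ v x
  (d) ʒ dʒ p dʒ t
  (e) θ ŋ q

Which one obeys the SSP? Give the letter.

(a) ts ð w: profile 2-3-6 — obeys.
(b) n f ŋ h: profile 4-3-4-3 — violates.
(c) dʒ v x: profile 2-3-3 — violates.
(d) ʒ dʒ p dʒ t: profile 3-2-1-2-1 — violates.
(e) θ ŋ q: profile 3-4-1 — violates.

a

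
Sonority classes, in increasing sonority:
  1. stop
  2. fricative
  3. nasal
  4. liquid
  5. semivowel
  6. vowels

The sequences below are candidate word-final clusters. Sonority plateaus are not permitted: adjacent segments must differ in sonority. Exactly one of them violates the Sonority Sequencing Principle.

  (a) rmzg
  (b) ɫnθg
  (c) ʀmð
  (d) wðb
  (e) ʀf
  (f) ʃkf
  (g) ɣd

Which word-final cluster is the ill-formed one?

(a) rmzg: profile 4-3-2-1 — obeys.
(b) ɫnθg: profile 4-3-2-1 — obeys.
(c) ʀmð: profile 4-3-2 — obeys.
(d) wðb: profile 5-2-1 — obeys.
(e) ʀf: profile 4-2 — obeys.
(f) ʃkf: profile 2-1-2 — violates.
(g) ɣd: profile 2-1 — obeys.

f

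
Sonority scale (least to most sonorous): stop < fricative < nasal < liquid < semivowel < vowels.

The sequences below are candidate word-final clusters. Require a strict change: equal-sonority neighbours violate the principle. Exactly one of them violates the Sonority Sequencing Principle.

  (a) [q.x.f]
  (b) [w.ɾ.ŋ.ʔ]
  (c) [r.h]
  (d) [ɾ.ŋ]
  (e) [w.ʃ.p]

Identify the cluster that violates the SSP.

(a) [q.x.f]: profile 1-2-2 — violates.
(b) [w.ɾ.ŋ.ʔ]: profile 5-4-3-1 — obeys.
(c) [r.h]: profile 4-2 — obeys.
(d) [ɾ.ŋ]: profile 4-3 — obeys.
(e) [w.ʃ.p]: profile 5-2-1 — obeys.

a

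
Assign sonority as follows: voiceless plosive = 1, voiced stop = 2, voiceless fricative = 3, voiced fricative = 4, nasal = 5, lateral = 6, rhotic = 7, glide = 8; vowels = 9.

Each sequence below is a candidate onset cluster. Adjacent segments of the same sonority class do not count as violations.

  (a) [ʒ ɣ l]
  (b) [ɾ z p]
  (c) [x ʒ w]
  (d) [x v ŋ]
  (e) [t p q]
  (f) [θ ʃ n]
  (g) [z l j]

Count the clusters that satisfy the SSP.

6

(a) 4-4-6 → obeys
(b) 7-4-1 → violates
(c) 3-4-8 → obeys
(d) 3-4-5 → obeys
(e) 1-1-1 → obeys
(f) 3-3-5 → obeys
(g) 4-6-8 → obeys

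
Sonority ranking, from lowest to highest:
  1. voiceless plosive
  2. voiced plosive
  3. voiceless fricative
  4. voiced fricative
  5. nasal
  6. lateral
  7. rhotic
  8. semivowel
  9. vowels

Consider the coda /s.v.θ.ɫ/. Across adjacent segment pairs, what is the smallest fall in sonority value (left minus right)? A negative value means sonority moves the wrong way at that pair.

/s/: voiceless fricative = 3.
/v/: voiced fricative = 4.
/θ/: voiceless fricative = 3.
/ɫ/: lateral = 6.
/s/→/v/: change -1.
/v/→/θ/: change +1.
/θ/→/ɫ/: change -3.
Minimum = -3.

-3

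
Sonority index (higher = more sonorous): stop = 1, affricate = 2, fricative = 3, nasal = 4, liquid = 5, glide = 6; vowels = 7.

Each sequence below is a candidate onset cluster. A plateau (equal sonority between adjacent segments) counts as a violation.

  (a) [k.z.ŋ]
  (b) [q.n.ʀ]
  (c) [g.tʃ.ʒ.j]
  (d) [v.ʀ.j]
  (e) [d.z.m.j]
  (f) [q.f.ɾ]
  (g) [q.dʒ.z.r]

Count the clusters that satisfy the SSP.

7

(a) [k.z.ŋ]: profile 1-3-4 — obeys.
(b) [q.n.ʀ]: profile 1-4-5 — obeys.
(c) [g.tʃ.ʒ.j]: profile 1-2-3-6 — obeys.
(d) [v.ʀ.j]: profile 3-5-6 — obeys.
(e) [d.z.m.j]: profile 1-3-4-6 — obeys.
(f) [q.f.ɾ]: profile 1-3-5 — obeys.
(g) [q.dʒ.z.r]: profile 1-2-3-5 — obeys.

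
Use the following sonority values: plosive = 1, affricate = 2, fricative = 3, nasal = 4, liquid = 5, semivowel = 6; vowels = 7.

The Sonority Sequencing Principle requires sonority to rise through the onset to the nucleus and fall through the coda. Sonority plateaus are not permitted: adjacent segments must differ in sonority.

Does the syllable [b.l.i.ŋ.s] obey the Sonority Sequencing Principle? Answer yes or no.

Onset: /b/ is a plosive (sonority 1), /l/ is a liquid (sonority 5); then the nucleus /i/ (sonority 7).
Onset profile 1-5-7 — rises to the nucleus.
Coda: /ŋ/ is a nasal (sonority 4), /s/ is a fricative (sonority 3).
Coda profile 7-4-3 — falls from the nucleus.

yes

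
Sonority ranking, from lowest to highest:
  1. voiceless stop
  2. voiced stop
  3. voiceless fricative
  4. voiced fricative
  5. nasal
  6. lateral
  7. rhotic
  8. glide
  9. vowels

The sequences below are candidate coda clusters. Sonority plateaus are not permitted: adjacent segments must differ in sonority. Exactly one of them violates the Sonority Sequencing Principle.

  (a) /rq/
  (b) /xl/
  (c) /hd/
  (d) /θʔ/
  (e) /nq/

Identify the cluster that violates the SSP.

(a) 7-1 → obeys
(b) 3-6 → violates
(c) 3-2 → obeys
(d) 3-1 → obeys
(e) 5-1 → obeys

b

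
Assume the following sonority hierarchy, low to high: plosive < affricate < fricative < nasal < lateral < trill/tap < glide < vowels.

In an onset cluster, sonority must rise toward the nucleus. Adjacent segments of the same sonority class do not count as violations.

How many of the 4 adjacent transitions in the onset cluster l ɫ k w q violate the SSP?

/l/ is a lateral (sonority 5).
/ɫ/ is a lateral (sonority 5).
/k/ is a plosive (sonority 1).
/w/ is a glide (sonority 7).
/q/ is a plosive (sonority 1).
/l/→/ɫ/: 5→5 (plateau, allowed) — ok.
/ɫ/→/k/: 5→1 (does not rise) — violation.
/k/→/w/: 1→7 (rises) — ok.
/w/→/q/: 7→1 (does not rise) — violation.

2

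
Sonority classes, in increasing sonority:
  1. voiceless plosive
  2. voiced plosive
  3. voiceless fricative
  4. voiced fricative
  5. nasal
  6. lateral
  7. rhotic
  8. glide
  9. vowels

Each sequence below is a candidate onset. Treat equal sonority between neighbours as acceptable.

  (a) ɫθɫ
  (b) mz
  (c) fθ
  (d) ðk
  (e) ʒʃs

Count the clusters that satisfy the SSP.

1

(a) sonority 6-3-6: ill-formed.
(b) sonority 5-4: ill-formed.
(c) sonority 3-3: well-formed.
(d) sonority 4-1: ill-formed.
(e) sonority 4-3-3: ill-formed.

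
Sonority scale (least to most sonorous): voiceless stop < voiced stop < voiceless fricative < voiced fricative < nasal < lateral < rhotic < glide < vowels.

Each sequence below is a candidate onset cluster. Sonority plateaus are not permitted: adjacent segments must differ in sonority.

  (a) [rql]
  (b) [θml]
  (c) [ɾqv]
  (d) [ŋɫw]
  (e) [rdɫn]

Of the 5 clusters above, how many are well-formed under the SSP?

(a) sonority 7-1-6: ill-formed.
(b) sonority 3-5-6: well-formed.
(c) sonority 7-1-4: ill-formed.
(d) sonority 5-6-8: well-formed.
(e) sonority 7-2-6-5: ill-formed.

2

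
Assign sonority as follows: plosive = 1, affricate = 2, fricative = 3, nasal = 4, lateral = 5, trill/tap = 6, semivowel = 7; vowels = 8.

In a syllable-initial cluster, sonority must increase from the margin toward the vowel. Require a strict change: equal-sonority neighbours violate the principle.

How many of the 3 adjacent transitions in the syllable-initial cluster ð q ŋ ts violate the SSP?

/ð/: fricative = 3.
/q/: plosive = 1.
/ŋ/: nasal = 4.
/ts/: affricate = 2.
/ð/→/q/: 3→1 (does not rise) — violation.
/q/→/ŋ/: 1→4 (rises) — ok.
/ŋ/→/ts/: 4→2 (does not rise) — violation.

2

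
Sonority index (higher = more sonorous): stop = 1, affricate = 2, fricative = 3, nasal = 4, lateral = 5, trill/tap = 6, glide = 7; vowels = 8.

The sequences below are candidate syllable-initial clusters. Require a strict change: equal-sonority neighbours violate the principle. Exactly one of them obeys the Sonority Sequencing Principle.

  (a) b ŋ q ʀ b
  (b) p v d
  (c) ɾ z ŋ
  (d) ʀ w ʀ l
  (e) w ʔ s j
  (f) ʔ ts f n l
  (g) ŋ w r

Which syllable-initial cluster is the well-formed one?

(a) b ŋ q ʀ b: profile 1-4-1-6-1 — violates.
(b) p v d: profile 1-3-1 — violates.
(c) ɾ z ŋ: profile 6-3-4 — violates.
(d) ʀ w ʀ l: profile 6-7-6-5 — violates.
(e) w ʔ s j: profile 7-1-3-7 — violates.
(f) ʔ ts f n l: profile 1-2-3-4-5 — obeys.
(g) ŋ w r: profile 4-7-6 — violates.

f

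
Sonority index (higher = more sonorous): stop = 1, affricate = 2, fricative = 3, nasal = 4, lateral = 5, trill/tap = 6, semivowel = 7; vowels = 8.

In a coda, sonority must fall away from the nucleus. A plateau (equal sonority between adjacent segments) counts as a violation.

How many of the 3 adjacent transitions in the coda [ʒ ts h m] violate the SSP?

2

/ʒ/ is a fricative (sonority 3).
/ts/ is an affricate (sonority 2).
/h/ is a fricative (sonority 3).
/m/ is a nasal (sonority 4).
/ʒ/→/ts/: 3→2 (falls) — ok.
/ts/→/h/: 2→3 (does not fall) — violation.
/h/→/m/: 3→4 (does not fall) — violation.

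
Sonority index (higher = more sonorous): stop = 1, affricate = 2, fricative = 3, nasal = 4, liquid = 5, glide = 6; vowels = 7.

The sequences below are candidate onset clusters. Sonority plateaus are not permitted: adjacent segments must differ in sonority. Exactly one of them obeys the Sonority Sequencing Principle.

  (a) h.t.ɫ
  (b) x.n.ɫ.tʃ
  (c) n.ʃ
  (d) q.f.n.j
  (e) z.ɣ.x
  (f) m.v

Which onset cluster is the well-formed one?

(a) 3-1-5 → violates
(b) 3-4-5-2 → violates
(c) 4-3 → violates
(d) 1-3-4-6 → obeys
(e) 3-3-3 → violates
(f) 4-3 → violates

d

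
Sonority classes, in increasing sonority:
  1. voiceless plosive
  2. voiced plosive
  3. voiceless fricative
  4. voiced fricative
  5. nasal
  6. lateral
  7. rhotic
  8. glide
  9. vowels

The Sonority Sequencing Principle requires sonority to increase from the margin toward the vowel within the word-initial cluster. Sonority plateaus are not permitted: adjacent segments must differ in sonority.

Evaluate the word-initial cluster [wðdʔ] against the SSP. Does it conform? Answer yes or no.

/w/: glide = 8.
/ð/: voiced fricative = 4.
/d/: voiced plosive = 2.
/ʔ/: voiceless plosive = 1.
The profile is 8-4-2-1. Between /w/ (8) and /ð/ (4) sonority does not rise, so the cluster violates the SSP.

no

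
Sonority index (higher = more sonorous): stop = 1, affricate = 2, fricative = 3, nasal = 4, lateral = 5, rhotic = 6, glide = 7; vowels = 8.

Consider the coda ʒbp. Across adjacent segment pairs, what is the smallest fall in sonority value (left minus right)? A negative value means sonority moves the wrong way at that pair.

/ʒ/ — fricative, sonority 3.
/b/ — stop, sonority 1.
/p/ — stop, sonority 1.
/ʒ/→/b/: change +2.
/b/→/p/: change +0.
Minimum = 0.

0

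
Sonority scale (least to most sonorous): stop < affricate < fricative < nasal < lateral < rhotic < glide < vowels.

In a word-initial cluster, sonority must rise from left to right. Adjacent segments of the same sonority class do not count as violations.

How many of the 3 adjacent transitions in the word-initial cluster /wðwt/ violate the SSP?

2

/w/: glide = 7.
/ð/: fricative = 3.
/w/: glide = 7.
/t/: stop = 1.
/w/→/ð/: 7→3 (does not rise) — violation.
/ð/→/w/: 3→7 (rises) — ok.
/w/→/t/: 7→1 (does not rise) — violation.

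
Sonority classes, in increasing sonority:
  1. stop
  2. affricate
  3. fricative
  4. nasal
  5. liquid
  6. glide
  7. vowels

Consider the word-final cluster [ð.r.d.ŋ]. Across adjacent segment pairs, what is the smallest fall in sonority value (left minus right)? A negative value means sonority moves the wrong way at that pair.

-3

/ð/ is a fricative (sonority 3).
/r/ is a liquid (sonority 5).
/d/ is a stop (sonority 1).
/ŋ/ is a nasal (sonority 4).
/ð/→/r/: change -2.
/r/→/d/: change +4.
/d/→/ŋ/: change -3.
Minimum = -3.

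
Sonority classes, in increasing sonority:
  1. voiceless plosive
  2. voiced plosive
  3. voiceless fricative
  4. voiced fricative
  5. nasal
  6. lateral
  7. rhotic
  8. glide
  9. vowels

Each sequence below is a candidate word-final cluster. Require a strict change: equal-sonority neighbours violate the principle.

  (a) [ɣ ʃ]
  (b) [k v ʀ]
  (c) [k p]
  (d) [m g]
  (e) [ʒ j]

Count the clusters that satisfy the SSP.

2

(a) 4-3 → obeys
(b) 1-4-7 → violates
(c) 1-1 → violates
(d) 5-2 → obeys
(e) 4-8 → violates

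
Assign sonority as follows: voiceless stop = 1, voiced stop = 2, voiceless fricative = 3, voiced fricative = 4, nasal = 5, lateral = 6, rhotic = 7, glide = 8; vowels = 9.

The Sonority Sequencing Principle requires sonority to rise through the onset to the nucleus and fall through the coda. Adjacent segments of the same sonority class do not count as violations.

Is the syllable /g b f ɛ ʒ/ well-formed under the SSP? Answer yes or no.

yes

Onset: /g/ is a voiced stop (sonority 2), /b/ is a voiced stop (sonority 2), /f/ is a voiceless fricative (sonority 3); then the nucleus /ɛ/ (sonority 9).
Onset profile 2-2-3-9 — rises to the nucleus.
Coda: /ʒ/ is a voiced fricative (sonority 4).
Coda profile 9-4 — falls from the nucleus.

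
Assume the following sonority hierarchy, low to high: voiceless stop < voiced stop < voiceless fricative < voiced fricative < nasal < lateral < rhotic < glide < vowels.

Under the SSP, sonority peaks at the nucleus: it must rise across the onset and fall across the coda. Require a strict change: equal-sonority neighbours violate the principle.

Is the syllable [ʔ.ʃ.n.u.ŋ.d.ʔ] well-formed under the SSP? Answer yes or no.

yes

Onset: /ʔ/ is a voiceless stop (sonority 1), /ʃ/ is a voiceless fricative (sonority 3), /n/ is a nasal (sonority 5); then the nucleus /u/ (sonority 9).
Onset profile 1-3-5-9 — rises to the nucleus.
Coda: /ŋ/ is a nasal (sonority 5), /d/ is a voiced stop (sonority 2), /ʔ/ is a voiceless stop (sonority 1).
Coda profile 9-5-2-1 — falls from the nucleus.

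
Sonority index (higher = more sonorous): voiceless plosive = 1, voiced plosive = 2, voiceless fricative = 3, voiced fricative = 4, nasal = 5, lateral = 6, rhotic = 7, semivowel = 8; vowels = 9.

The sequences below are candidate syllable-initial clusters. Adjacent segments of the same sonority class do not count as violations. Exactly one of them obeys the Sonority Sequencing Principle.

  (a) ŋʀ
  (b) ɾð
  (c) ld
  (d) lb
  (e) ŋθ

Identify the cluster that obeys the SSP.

a

(a) ŋʀ: profile 5-7 — obeys.
(b) ɾð: profile 7-4 — violates.
(c) ld: profile 6-2 — violates.
(d) lb: profile 6-2 — violates.
(e) ŋθ: profile 5-3 — violates.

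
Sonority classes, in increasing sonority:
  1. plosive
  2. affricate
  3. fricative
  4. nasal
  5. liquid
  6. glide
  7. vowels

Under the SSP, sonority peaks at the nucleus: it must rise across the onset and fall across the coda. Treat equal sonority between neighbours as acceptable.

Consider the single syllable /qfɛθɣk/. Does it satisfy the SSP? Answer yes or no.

Onset: /q/ is a plosive (sonority 1), /f/ is a fricative (sonority 3); then the nucleus /ɛ/ (sonority 7).
Onset profile 1-3-7 — rises to the nucleus.
Coda: /θ/ is a fricative (sonority 3), /ɣ/ is a fricative (sonority 3), /k/ is a plosive (sonority 1).
Coda profile 7-3-3-1 — falls from the nucleus.

yes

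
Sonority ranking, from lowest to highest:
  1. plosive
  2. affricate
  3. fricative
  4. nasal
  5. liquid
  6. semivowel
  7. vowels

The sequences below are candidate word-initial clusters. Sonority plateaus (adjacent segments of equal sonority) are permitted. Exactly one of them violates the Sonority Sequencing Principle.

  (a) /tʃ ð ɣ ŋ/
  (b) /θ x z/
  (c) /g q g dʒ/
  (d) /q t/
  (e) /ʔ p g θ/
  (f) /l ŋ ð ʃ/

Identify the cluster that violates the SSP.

f

(a) /tʃ ð ɣ ŋ/: profile 2-3-3-4 — obeys.
(b) /θ x z/: profile 3-3-3 — obeys.
(c) /g q g dʒ/: profile 1-1-1-2 — obeys.
(d) /q t/: profile 1-1 — obeys.
(e) /ʔ p g θ/: profile 1-1-1-3 — obeys.
(f) /l ŋ ð ʃ/: profile 5-4-3-3 — violates.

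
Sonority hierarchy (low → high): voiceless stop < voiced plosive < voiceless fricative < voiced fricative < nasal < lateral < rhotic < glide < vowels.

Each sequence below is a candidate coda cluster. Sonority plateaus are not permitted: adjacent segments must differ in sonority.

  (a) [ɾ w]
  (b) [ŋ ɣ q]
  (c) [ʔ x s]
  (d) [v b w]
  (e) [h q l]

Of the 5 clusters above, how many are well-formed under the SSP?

1

(a) [ɾ w]: profile 7-8 — violates.
(b) [ŋ ɣ q]: profile 5-4-1 — obeys.
(c) [ʔ x s]: profile 1-3-3 — violates.
(d) [v b w]: profile 4-2-8 — violates.
(e) [h q l]: profile 3-1-6 — violates.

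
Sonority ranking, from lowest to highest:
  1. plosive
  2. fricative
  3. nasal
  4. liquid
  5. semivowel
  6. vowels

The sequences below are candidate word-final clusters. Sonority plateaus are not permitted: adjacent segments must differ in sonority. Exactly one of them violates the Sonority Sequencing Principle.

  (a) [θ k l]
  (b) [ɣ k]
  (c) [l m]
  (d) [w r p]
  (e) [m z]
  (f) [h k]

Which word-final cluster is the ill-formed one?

(a) 2-1-4 → violates
(b) 2-1 → obeys
(c) 4-3 → obeys
(d) 5-4-1 → obeys
(e) 3-2 → obeys
(f) 2-1 → obeys

a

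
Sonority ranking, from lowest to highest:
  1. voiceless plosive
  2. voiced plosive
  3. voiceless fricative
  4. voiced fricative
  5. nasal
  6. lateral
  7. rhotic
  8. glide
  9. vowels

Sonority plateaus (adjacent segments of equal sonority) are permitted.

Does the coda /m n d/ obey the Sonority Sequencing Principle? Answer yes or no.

/m/: nasal = 5.
/n/: nasal = 5.
/d/: voiced plosive = 2.
The profile 5-5-2 is non-increasing (plateaus allowed), so the coda satisfies the SSP.

yes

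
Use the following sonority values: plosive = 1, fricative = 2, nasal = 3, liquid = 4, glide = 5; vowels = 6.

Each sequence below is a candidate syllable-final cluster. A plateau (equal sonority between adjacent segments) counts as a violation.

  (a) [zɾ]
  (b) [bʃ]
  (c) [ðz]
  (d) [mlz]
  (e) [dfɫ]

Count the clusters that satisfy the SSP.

0

(a) sonority 2-4: ill-formed.
(b) sonority 1-2: ill-formed.
(c) sonority 2-2: ill-formed.
(d) sonority 3-4-2: ill-formed.
(e) sonority 1-2-4: ill-formed.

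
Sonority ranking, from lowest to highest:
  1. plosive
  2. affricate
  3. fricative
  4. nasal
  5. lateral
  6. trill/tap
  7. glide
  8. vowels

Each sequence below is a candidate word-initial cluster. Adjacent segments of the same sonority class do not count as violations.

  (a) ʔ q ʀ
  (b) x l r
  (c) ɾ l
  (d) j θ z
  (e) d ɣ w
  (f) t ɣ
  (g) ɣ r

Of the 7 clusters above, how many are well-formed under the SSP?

(a) ʔ q ʀ: profile 1-1-6 — obeys.
(b) x l r: profile 3-5-6 — obeys.
(c) ɾ l: profile 6-5 — violates.
(d) j θ z: profile 7-3-3 — violates.
(e) d ɣ w: profile 1-3-7 — obeys.
(f) t ɣ: profile 1-3 — obeys.
(g) ɣ r: profile 3-6 — obeys.

5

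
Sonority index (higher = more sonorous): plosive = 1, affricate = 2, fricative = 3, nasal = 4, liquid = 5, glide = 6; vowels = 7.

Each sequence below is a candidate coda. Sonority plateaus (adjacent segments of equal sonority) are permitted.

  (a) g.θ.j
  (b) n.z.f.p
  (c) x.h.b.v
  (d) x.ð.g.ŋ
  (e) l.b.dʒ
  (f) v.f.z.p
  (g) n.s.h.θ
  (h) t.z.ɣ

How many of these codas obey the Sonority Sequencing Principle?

(a) sonority 1-3-6: ill-formed.
(b) sonority 4-3-3-1: well-formed.
(c) sonority 3-3-1-3: ill-formed.
(d) sonority 3-3-1-4: ill-formed.
(e) sonority 5-1-2: ill-formed.
(f) sonority 3-3-3-1: well-formed.
(g) sonority 4-3-3-3: well-formed.
(h) sonority 1-3-3: ill-formed.

3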